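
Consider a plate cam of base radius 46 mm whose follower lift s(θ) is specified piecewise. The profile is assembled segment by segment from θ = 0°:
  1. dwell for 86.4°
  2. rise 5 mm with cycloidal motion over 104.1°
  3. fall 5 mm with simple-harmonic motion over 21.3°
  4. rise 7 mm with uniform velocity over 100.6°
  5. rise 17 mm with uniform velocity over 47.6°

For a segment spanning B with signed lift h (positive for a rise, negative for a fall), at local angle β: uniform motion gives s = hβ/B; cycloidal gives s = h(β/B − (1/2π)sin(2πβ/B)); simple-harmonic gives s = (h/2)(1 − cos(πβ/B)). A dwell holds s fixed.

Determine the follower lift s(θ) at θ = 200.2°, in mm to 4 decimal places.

seg 1 [0°–86.4°] dwell: s stays 0.0000
seg 2 [86.4°–190.5°] cycloidal, h=5: full span → s += 5 → s = 5.0000
seg 3 [190.5°–211.8°] simple-harmonic, h=-5: θ=200.2° here. β=9.7, B=21.3. -5/2·(1 − cos(π·0.4554)) = -2.1509 → s = 2.8491

2.8491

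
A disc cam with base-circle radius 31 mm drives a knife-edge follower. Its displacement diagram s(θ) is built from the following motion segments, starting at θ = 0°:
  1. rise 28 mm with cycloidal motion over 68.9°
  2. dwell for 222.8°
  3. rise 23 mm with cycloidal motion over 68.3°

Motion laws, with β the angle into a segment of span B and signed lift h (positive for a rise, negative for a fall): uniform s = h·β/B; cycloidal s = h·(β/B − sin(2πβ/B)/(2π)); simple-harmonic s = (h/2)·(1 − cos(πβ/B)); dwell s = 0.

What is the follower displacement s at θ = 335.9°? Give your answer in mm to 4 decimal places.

seg 1 [0°–68.9°] cycloidal, h=28: full span → s += 28 → s = 28.0000
seg 2 [68.9°–291.7°] dwell: s stays 28.0000
seg 3 [291.7°–360°] cycloidal, h=23: θ=335.9° here. β=44.2, B=68.3. 23·(0.6471 − sin(2π·0.6471)/(2π)) = 17.8067 → s = 45.8067

45.8067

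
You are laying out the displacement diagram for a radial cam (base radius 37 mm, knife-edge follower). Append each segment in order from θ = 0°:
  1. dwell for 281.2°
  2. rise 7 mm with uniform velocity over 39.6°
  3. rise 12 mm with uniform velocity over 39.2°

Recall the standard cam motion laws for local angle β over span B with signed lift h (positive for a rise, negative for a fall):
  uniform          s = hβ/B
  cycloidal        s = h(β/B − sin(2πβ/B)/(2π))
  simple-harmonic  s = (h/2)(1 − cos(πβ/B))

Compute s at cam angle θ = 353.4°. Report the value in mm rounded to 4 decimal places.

seg 1 [0°–281.2°] dwell: s stays 0.0000
seg 2 [281.2°–320.8°] uniform, h=7: full span → s += 7 → s = 7.0000
seg 3 [320.8°–360°] uniform, h=12: θ=353.4° here. β=32.6, B=39.2. 12·32.6/39.2 = 9.9796 → s = 16.9796

16.9796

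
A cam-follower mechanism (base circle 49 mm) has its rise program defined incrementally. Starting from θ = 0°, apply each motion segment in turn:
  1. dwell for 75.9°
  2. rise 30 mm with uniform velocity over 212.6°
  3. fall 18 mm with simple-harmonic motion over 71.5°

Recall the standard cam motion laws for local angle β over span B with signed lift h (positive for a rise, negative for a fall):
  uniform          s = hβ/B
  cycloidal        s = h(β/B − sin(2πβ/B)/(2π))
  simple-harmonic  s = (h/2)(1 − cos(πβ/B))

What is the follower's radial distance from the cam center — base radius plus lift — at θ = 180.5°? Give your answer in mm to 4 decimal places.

seg 1 [0°–75.9°] dwell: s stays 0.0000
seg 2 [75.9°–288.5°] uniform, h=30: θ=180.5° here. β=104.6, B=212.6. 30·104.6/212.6 = 14.7601 → s = 14.7601
radial distance = base radius + s = 49 + 14.7601 = 63.7601

63.7601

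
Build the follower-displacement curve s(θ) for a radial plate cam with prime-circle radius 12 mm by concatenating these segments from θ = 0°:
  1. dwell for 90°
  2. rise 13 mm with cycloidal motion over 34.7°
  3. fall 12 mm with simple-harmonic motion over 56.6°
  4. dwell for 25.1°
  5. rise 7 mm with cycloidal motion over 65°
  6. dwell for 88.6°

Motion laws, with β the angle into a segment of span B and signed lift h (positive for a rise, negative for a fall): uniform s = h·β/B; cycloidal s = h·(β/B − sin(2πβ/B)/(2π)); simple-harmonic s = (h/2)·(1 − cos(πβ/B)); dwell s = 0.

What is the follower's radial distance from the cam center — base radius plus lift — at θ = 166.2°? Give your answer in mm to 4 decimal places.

seg 1 [0°–90°] dwell: s stays 0.0000
seg 2 [90°–124.7°] cycloidal, h=13: full span → s += 13 → s = 13.0000
seg 3 [124.7°–181.3°] simple-harmonic, h=-12: θ=166.2° here. β=41.5, B=56.6. -12/2·(1 − cos(π·0.7332)) = -10.0131 → s = 2.9869
radial distance = base radius + s = 12 + 2.9869 = 14.9869

14.9869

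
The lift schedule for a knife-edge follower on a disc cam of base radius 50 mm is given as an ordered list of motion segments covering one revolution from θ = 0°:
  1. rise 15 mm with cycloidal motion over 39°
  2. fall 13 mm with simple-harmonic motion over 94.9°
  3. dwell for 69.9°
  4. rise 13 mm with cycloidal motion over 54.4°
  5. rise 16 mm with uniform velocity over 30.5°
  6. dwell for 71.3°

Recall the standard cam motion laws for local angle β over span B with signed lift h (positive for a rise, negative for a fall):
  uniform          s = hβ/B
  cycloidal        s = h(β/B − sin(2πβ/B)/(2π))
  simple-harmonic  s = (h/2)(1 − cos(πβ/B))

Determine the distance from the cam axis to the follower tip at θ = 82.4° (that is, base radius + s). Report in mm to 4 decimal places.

seg 1 [0°–39°] cycloidal, h=15: full span → s += 15 → s = 15.0000
seg 2 [39°–133.9°] simple-harmonic, h=-13: θ=82.4° here. β=43.4, B=94.9. -13/2·(1 − cos(π·0.4573)) = -5.6311 → s = 9.3689
radial distance = base radius + s = 50 + 9.3689 = 59.3689

59.3689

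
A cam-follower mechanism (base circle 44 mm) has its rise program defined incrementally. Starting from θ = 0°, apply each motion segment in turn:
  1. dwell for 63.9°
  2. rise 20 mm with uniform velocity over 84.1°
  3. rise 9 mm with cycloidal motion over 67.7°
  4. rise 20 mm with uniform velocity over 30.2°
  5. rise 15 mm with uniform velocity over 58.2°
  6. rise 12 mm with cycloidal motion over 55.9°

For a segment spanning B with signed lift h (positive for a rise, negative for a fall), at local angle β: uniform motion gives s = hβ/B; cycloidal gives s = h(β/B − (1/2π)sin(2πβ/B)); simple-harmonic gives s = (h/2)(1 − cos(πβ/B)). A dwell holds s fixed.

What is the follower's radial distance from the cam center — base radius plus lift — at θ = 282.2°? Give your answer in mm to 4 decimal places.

seg 1 [0°–63.9°] dwell: s stays 0.0000
seg 2 [63.9°–148°] uniform, h=20: full span → s += 20 → s = 20.0000
seg 3 [148°–215.7°] cycloidal, h=9: full span → s += 9 → s = 29.0000
seg 4 [215.7°–245.9°] uniform, h=20: full span → s += 20 → s = 49.0000
seg 5 [245.9°–304.1°] uniform, h=15: θ=282.2° here. β=36.3, B=58.2. 15·36.3/58.2 = 9.3557 → s = 58.3557
radial distance = base radius + s = 44 + 58.3557 = 102.3557

102.3557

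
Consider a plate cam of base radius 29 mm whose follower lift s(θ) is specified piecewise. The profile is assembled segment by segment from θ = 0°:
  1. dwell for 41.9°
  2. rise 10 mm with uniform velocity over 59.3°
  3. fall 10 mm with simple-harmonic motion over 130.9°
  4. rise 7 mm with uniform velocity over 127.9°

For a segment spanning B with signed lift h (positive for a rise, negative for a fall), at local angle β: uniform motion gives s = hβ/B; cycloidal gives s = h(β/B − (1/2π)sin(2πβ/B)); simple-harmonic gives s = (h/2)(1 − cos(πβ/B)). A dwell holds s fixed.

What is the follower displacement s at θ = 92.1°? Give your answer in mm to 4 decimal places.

seg 1 [0°–41.9°] dwell: s stays 0.0000
seg 2 [41.9°–101.2°] uniform, h=10: θ=92.1° here. β=50.2, B=59.3. 10·50.2/59.3 = 8.4654 → s = 8.4654

8.4654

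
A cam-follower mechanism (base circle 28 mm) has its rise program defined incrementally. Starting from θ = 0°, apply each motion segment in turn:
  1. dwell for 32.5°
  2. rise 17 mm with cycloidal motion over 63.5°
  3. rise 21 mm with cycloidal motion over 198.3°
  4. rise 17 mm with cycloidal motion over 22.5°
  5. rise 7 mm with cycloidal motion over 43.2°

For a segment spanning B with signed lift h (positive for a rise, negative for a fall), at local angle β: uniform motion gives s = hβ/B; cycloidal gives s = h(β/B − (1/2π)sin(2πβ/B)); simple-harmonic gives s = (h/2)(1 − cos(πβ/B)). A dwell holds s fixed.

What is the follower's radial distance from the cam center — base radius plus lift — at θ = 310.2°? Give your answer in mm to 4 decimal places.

seg 1 [0°–32.5°] dwell: s stays 0.0000
seg 2 [32.5°–96°] cycloidal, h=17: full span → s += 17 → s = 17.0000
seg 3 [96°–294.3°] cycloidal, h=21: full span → s += 21 → s = 38.0000
seg 4 [294.3°–316.8°] cycloidal, h=17: θ=310.2° here. β=15.9, B=22.5. 17·(0.7067 − sin(2π·0.7067)/(2π)) = 14.6193 → s = 52.6193
radial distance = base radius + s = 28 + 52.6193 = 80.6193

80.6193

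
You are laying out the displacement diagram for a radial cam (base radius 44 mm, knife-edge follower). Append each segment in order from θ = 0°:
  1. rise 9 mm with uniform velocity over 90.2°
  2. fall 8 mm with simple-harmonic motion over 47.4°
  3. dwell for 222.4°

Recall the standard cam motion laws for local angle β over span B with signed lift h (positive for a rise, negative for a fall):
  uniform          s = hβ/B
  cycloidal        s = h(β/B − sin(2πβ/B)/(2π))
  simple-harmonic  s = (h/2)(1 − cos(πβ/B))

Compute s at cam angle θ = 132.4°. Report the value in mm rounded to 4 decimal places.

seg 1 [0°–90.2°] uniform, h=9: full span → s += 9 → s = 9.0000
seg 2 [90.2°–137.6°] simple-harmonic, h=-8: θ=132.4° here. β=42.2, B=47.4. -8/2·(1 − cos(π·0.8903)) = -7.7648 → s = 1.2352

1.2352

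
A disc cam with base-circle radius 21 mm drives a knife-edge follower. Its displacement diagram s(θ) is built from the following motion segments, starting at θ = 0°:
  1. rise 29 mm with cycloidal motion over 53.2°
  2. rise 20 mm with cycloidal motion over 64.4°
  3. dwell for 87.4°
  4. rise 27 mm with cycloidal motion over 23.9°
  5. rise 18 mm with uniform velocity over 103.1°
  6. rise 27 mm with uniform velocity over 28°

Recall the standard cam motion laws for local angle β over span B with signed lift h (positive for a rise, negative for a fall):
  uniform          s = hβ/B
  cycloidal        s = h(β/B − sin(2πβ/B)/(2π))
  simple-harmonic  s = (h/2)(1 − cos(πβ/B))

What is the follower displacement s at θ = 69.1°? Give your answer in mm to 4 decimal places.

seg 1 [0°–53.2°] cycloidal, h=29: full span → s += 29 → s = 29.0000
seg 2 [53.2°–117.6°] cycloidal, h=20: θ=69.1° here. β=15.9, B=64.4. 20·(0.2469 − sin(2π·0.2469)/(2π)) = 1.7554 → s = 30.7554

30.7554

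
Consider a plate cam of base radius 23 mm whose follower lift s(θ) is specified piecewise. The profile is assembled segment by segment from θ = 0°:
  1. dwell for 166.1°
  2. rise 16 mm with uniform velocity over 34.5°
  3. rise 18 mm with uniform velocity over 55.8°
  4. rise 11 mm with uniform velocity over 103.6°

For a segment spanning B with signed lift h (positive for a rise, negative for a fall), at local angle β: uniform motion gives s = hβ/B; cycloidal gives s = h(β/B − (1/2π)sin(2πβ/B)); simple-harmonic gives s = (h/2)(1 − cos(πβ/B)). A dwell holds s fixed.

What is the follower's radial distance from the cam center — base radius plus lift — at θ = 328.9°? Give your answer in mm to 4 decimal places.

seg 1 [0°–166.1°] dwell: s stays 0.0000
seg 2 [166.1°–200.6°] uniform, h=16: full span → s += 16 → s = 16.0000
seg 3 [200.6°–256.4°] uniform, h=18: full span → s += 18 → s = 34.0000
seg 4 [256.4°–360°] uniform, h=11: θ=328.9° here. β=72.5, B=103.6. 11·72.5/103.6 = 7.6979 → s = 41.6979
radial distance = base radius + s = 23 + 41.6979 = 64.6979

64.6979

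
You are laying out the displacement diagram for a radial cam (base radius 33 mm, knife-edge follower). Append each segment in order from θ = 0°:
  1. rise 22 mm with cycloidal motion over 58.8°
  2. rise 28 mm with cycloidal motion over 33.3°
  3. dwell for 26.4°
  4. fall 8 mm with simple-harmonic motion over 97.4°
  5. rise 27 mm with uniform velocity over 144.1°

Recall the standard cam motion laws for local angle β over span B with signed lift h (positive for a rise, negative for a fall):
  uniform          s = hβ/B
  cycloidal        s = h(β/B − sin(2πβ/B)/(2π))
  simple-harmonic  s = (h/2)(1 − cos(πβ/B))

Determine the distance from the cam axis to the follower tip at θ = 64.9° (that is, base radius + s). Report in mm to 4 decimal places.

seg 1 [0°–58.8°] cycloidal, h=22: full span → s += 22 → s = 22.0000
seg 2 [58.8°–92.1°] cycloidal, h=28: θ=64.9° here. β=6.1, B=33.3. 28·(0.1832 − sin(2π·0.1832)/(2π)) = 1.0598 → s = 23.0598
radial distance = base radius + s = 33 + 23.0598 = 56.0598

56.0598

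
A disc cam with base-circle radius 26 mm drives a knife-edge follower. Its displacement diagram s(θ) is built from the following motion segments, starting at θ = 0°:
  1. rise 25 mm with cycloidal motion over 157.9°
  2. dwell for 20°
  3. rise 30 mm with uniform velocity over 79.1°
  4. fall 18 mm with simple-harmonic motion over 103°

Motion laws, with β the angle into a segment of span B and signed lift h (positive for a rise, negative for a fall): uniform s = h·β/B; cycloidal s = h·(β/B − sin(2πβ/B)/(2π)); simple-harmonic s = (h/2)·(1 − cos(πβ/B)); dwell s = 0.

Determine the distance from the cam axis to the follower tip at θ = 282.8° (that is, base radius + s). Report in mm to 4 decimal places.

seg 1 [0°–157.9°] cycloidal, h=25: full span → s += 25 → s = 25.0000
seg 2 [157.9°–177.9°] dwell: s stays 25.0000
seg 3 [177.9°–257°] uniform, h=30: full span → s += 30 → s = 55.0000
seg 4 [257°–360°] simple-harmonic, h=-18: θ=282.8° here. β=25.8, B=103. -18/2·(1 − cos(π·0.2505)) = -2.6458 → s = 52.3542
radial distance = base radius + s = 26 + 52.3542 = 78.3542

78.3542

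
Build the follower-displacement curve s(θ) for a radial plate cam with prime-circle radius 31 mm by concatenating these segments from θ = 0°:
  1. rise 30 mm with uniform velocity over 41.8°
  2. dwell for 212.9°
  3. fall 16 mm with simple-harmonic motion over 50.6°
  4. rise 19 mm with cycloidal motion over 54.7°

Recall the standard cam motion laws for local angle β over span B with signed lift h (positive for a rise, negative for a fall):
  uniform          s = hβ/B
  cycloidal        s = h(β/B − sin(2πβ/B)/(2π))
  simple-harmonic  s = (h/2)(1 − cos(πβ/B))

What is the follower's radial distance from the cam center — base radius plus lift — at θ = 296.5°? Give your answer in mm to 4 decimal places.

seg 1 [0°–41.8°] uniform, h=30: full span → s += 30 → s = 30.0000
seg 2 [41.8°–254.7°] dwell: s stays 30.0000
seg 3 [254.7°–305.3°] simple-harmonic, h=-16: θ=296.5° here. β=41.8, B=50.6. -16/2·(1 − cos(π·0.8261)) = -14.8354 → s = 15.1646
radial distance = base radius + s = 31 + 15.1646 = 46.1646

46.1646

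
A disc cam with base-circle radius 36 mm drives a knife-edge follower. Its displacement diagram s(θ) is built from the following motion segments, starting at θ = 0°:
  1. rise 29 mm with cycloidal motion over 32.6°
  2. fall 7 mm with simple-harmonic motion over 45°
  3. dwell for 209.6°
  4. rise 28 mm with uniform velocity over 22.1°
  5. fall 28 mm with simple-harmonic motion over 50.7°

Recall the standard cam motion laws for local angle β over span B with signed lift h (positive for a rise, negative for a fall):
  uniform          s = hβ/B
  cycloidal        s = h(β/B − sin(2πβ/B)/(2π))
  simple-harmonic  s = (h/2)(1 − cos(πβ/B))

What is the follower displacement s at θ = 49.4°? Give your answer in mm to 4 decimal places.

seg 1 [0°–32.6°] cycloidal, h=29: full span → s += 29 → s = 29.0000
seg 2 [32.6°–77.6°] simple-harmonic, h=-7: θ=49.4° here. β=16.8, B=45. -7/2·(1 − cos(π·0.3733)) = -2.1437 → s = 26.8563

26.8563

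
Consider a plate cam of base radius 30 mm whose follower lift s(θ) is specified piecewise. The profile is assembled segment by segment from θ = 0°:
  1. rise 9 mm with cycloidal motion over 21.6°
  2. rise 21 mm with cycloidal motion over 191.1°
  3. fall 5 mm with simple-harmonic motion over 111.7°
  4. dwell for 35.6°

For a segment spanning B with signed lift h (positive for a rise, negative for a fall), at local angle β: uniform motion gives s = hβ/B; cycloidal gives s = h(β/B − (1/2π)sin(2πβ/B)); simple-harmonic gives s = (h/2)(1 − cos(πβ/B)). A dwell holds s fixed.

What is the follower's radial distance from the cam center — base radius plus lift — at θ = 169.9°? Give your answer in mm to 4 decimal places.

seg 1 [0°–21.6°] cycloidal, h=9: full span → s += 9 → s = 9.0000
seg 2 [21.6°–212.7°] cycloidal, h=21: θ=169.9° here. β=148.3, B=191.1. 21·(0.7760 − sin(2π·0.7760)/(2π)) = 19.5943 → s = 28.5943
radial distance = base radius + s = 30 + 28.5943 = 58.5943

58.5943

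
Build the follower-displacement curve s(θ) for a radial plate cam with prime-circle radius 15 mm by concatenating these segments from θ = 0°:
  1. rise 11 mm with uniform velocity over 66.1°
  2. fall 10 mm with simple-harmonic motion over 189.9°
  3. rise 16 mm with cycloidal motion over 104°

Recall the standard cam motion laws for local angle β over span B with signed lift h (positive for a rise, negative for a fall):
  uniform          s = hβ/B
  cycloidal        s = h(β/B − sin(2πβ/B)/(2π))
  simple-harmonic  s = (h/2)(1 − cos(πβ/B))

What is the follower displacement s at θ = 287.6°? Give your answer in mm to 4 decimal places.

seg 1 [0°–66.1°] uniform, h=11: full span → s += 11 → s = 11.0000
seg 2 [66.1°–256°] simple-harmonic, h=-10: full span → s += -10 → s = 1.0000
seg 3 [256°–360°] cycloidal, h=16: θ=287.6° here. β=31.6, B=104. 16·(0.3038 − sin(2π·0.3038)/(2π)) = 2.4594 → s = 3.4594

3.4594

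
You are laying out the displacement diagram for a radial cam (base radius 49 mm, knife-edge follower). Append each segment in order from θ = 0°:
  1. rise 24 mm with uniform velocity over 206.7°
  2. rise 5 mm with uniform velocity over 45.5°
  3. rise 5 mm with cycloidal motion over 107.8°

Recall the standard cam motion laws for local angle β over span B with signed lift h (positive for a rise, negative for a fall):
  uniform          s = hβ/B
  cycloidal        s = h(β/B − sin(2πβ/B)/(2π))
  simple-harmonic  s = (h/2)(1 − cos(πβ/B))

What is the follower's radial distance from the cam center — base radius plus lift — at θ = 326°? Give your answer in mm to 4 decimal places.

seg 1 [0°–206.7°] uniform, h=24: full span → s += 24 → s = 24.0000
seg 2 [206.7°–252.2°] uniform, h=5: full span → s += 5 → s = 29.0000
seg 3 [252.2°–360°] cycloidal, h=5: θ=326° here. β=73.8, B=107.8. 5·(0.6846 − sin(2π·0.6846)/(2π)) = 4.1525 → s = 33.1525
radial distance = base radius + s = 49 + 33.1525 = 82.1525

82.1525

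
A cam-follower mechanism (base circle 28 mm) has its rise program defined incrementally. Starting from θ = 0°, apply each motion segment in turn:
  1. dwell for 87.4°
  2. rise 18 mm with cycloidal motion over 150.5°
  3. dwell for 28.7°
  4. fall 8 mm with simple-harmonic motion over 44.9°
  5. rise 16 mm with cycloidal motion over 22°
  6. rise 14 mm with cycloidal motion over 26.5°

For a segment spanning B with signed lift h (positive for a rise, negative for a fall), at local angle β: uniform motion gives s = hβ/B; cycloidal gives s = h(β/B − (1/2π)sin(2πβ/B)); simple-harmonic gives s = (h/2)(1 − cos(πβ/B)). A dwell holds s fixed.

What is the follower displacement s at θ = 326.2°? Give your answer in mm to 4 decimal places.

seg 1 [0°–87.4°] dwell: s stays 0.0000
seg 2 [87.4°–237.9°] cycloidal, h=18: full span → s += 18 → s = 18.0000
seg 3 [237.9°–266.6°] dwell: s stays 18.0000
seg 4 [266.6°–311.5°] simple-harmonic, h=-8: full span → s += -8 → s = 10.0000
seg 5 [311.5°–333.5°] cycloidal, h=16: θ=326.2° here. β=14.7, B=22. 16·(0.6682 − sin(2π·0.6682)/(2π)) = 12.9082 → s = 22.9082

22.9082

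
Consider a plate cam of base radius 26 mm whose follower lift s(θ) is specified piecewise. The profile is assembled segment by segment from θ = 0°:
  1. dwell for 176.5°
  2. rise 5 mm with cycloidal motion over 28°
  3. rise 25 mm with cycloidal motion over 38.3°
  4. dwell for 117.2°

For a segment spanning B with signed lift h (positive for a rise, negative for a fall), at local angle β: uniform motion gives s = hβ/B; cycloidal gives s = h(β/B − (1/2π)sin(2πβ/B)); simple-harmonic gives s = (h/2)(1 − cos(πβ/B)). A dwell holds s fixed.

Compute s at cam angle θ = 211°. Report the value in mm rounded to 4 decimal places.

seg 1 [0°–176.5°] dwell: s stays 0.0000
seg 2 [176.5°–204.5°] cycloidal, h=5: full span → s += 5 → s = 5.0000
seg 3 [204.5°–242.8°] cycloidal, h=25: θ=211° here. β=6.5, B=38.3. 25·(0.1697 − sin(2π·0.1697)/(2π)) = 0.7596 → s = 5.7596

5.7596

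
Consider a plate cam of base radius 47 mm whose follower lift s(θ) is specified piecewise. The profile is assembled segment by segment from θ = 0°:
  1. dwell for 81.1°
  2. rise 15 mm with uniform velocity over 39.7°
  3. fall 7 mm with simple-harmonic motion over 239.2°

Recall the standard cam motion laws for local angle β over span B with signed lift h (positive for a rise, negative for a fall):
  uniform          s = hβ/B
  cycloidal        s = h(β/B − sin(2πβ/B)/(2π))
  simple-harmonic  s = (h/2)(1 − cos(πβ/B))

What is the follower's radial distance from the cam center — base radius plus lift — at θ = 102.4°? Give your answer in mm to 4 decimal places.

seg 1 [0°–81.1°] dwell: s stays 0.0000
seg 2 [81.1°–120.8°] uniform, h=15: θ=102.4° here. β=21.3, B=39.7. 15·21.3/39.7 = 8.0479 → s = 8.0479
radial distance = base radius + s = 47 + 8.0479 = 55.0479

55.0479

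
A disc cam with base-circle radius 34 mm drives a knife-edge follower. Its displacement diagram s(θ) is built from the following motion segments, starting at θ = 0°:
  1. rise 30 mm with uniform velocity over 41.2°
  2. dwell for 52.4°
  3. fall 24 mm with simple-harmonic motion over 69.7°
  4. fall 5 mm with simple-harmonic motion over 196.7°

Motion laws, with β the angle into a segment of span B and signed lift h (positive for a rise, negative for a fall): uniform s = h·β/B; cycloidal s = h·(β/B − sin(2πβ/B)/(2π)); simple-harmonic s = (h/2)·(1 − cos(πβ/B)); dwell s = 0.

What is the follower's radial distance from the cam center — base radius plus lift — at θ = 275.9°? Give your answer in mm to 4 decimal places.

seg 1 [0°–41.2°] uniform, h=30: full span → s += 30 → s = 30.0000
seg 2 [41.2°–93.6°] dwell: s stays 30.0000
seg 3 [93.6°–163.3°] simple-harmonic, h=-24: full span → s += -24 → s = 6.0000
seg 4 [163.3°–360°] simple-harmonic, h=-5: θ=275.9° here. β=112.6, B=196.7. -5/2·(1 − cos(π·0.5724)) = -3.0641 → s = 2.9359
radial distance = base radius + s = 34 + 2.9359 = 36.9359

36.9359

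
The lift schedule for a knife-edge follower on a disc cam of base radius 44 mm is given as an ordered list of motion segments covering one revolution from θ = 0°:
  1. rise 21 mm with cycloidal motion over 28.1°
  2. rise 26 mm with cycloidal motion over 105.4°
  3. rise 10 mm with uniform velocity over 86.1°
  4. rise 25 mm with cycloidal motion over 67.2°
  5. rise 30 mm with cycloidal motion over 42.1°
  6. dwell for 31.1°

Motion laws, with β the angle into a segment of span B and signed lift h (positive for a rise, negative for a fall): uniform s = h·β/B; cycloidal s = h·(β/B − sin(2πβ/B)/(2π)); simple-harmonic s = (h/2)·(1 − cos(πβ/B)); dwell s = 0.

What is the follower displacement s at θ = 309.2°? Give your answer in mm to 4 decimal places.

seg 1 [0°–28.1°] cycloidal, h=21: full span → s += 21 → s = 21.0000
seg 2 [28.1°–133.5°] cycloidal, h=26: full span → s += 26 → s = 47.0000
seg 3 [133.5°–219.6°] uniform, h=10: full span → s += 10 → s = 57.0000
seg 4 [219.6°–286.8°] cycloidal, h=25: full span → s += 25 → s = 82.0000
seg 5 [286.8°–328.9°] cycloidal, h=30: θ=309.2° here. β=22.4, B=42.1. 30·(0.5321 − sin(2π·0.5321)/(2π)) = 16.9175 → s = 98.9175

98.9175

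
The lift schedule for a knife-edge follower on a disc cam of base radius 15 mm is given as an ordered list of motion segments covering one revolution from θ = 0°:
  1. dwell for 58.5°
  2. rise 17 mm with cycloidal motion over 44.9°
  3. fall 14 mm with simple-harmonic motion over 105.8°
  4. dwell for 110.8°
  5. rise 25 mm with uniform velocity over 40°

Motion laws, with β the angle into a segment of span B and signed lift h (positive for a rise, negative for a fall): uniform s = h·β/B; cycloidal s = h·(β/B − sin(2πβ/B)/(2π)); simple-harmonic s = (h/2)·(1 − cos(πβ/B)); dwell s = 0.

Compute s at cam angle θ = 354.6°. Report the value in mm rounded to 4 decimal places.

seg 1 [0°–58.5°] dwell: s stays 0.0000
seg 2 [58.5°–103.4°] cycloidal, h=17: full span → s += 17 → s = 17.0000
seg 3 [103.4°–209.2°] simple-harmonic, h=-14: full span → s += -14 → s = 3.0000
seg 4 [209.2°–320°] dwell: s stays 3.0000
seg 5 [320°–360°] uniform, h=25: θ=354.6° here. β=34.6, B=40. 25·34.6/40 = 21.6250 → s = 24.6250

24.6250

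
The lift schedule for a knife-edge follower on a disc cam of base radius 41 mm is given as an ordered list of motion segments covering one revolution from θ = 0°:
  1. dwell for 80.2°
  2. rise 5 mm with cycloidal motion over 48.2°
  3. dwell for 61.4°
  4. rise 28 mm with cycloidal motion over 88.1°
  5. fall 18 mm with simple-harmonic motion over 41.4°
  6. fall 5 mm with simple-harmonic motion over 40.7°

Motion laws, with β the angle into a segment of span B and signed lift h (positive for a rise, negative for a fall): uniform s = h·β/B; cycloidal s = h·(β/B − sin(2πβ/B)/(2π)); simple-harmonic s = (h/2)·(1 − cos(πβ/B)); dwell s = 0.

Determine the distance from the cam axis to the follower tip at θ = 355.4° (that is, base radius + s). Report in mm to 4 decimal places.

seg 1 [0°–80.2°] dwell: s stays 0.0000
seg 2 [80.2°–128.4°] cycloidal, h=5: full span → s += 5 → s = 5.0000
seg 3 [128.4°–189.8°] dwell: s stays 5.0000
seg 4 [189.8°–277.9°] cycloidal, h=28: full span → s += 28 → s = 33.0000
seg 5 [277.9°–319.3°] simple-harmonic, h=-18: full span → s += -18 → s = 15.0000
seg 6 [319.3°–360°] simple-harmonic, h=-5: θ=355.4° here. β=36.1, B=40.7. -5/2·(1 − cos(π·0.8870)) = -4.8441 → s = 10.1559
radial distance = base radius + s = 41 + 10.1559 = 51.1559

51.1559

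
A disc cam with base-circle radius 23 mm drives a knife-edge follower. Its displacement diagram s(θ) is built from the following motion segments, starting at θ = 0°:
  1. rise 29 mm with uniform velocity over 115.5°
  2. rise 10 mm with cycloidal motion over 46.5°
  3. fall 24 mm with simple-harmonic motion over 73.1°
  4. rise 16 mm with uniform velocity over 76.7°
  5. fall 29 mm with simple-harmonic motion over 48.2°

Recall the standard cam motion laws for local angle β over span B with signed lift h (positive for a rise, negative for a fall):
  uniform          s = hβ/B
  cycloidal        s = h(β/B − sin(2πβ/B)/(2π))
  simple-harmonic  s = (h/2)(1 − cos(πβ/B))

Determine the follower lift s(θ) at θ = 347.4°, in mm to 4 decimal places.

seg 1 [0°–115.5°] uniform, h=29: full span → s += 29 → s = 29.0000
seg 2 [115.5°–162°] cycloidal, h=10: full span → s += 10 → s = 39.0000
seg 3 [162°–235.1°] simple-harmonic, h=-24: full span → s += -24 → s = 15.0000
seg 4 [235.1°–311.8°] uniform, h=16: full span → s += 16 → s = 31.0000
seg 5 [311.8°–360°] simple-harmonic, h=-29: θ=347.4° here. β=35.6, B=48.2. -29/2·(1 − cos(π·0.7386)) = -24.3790 → s = 6.6210

6.6210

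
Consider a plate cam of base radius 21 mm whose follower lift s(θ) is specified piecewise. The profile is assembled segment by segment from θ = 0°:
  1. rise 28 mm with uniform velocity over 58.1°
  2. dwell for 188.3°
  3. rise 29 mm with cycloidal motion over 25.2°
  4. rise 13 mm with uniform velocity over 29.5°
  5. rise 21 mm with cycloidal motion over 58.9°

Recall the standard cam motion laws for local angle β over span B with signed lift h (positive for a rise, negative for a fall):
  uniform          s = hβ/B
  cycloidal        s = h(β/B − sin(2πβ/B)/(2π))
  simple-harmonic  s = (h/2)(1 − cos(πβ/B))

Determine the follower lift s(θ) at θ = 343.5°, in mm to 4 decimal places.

seg 1 [0°–58.1°] uniform, h=28: full span → s += 28 → s = 28.0000
seg 2 [58.1°–246.4°] dwell: s stays 28.0000
seg 3 [246.4°–271.6°] cycloidal, h=29: full span → s += 29 → s = 57.0000
seg 4 [271.6°–301.1°] uniform, h=13: full span → s += 13 → s = 70.0000
seg 5 [301.1°–360°] cycloidal, h=21: θ=343.5° here. β=42.4, B=58.9. 21·(0.7199 − sin(2π·0.7199)/(2π)) = 18.3997 → s = 88.3997

88.3997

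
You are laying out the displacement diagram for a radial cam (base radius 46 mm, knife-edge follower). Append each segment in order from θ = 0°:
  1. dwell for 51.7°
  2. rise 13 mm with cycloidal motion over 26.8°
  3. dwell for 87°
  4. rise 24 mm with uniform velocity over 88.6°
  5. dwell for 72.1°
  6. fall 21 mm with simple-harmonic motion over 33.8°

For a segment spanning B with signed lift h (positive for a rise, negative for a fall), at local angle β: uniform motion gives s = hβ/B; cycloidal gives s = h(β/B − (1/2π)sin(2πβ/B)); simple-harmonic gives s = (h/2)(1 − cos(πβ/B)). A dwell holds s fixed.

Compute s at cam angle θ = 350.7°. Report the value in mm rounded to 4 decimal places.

seg 1 [0°–51.7°] dwell: s stays 0.0000
seg 2 [51.7°–78.5°] cycloidal, h=13: full span → s += 13 → s = 13.0000
seg 3 [78.5°–165.5°] dwell: s stays 13.0000
seg 4 [165.5°–254.1°] uniform, h=24: full span → s += 24 → s = 37.0000
seg 5 [254.1°–326.2°] dwell: s stays 37.0000
seg 6 [326.2°–360°] simple-harmonic, h=-21: θ=350.7° here. β=24.5, B=33.8. -21/2·(1 − cos(π·0.7249)) = -17.3155 → s = 19.6845

19.6845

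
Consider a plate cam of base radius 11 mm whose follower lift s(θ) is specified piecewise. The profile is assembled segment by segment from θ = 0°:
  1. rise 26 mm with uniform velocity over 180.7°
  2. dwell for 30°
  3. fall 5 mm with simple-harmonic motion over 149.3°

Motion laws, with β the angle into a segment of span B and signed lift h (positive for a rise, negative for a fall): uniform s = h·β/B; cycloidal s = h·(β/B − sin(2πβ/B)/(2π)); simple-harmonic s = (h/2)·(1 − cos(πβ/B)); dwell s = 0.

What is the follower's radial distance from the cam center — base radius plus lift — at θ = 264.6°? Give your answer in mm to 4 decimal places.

seg 1 [0°–180.7°] uniform, h=26: full span → s += 26 → s = 26.0000
seg 2 [180.7°–210.7°] dwell: s stays 26.0000
seg 3 [210.7°–360°] simple-harmonic, h=-5: θ=264.6° here. β=53.9, B=149.3. -5/2·(1 − cos(π·0.3610)) = -1.4428 → s = 24.5572
radial distance = base radius + s = 11 + 24.5572 = 35.5572

35.5572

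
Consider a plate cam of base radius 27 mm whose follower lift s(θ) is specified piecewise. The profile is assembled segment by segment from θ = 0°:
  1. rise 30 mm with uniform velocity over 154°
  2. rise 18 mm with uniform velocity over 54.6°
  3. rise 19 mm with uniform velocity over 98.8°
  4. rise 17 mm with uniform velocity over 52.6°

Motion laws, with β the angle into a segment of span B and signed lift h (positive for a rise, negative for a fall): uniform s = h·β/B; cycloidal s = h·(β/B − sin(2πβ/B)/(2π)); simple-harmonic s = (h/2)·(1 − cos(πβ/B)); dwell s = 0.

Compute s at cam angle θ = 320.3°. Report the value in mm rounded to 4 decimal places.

seg 1 [0°–154°] uniform, h=30: full span → s += 30 → s = 30.0000
seg 2 [154°–208.6°] uniform, h=18: full span → s += 18 → s = 48.0000
seg 3 [208.6°–307.4°] uniform, h=19: full span → s += 19 → s = 67.0000
seg 4 [307.4°–360°] uniform, h=17: θ=320.3° here. β=12.9, B=52.6. 17·12.9/52.6 = 4.1692 → s = 71.1692

71.1692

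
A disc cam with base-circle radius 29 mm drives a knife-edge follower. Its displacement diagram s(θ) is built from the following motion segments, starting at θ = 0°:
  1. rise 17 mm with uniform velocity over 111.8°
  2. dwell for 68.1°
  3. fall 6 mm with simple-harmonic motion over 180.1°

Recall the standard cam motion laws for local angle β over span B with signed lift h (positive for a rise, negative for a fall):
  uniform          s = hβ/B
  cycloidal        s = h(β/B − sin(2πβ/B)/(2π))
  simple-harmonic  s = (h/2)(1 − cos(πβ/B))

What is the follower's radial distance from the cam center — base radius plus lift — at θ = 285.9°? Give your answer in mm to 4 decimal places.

seg 1 [0°–111.8°] uniform, h=17: full span → s += 17 → s = 17.0000
seg 2 [111.8°–179.9°] dwell: s stays 17.0000
seg 3 [179.9°–360°] simple-harmonic, h=-6: θ=285.9° here. β=106, B=180.1. -6/2·(1 − cos(π·0.5886)) = -3.8239 → s = 13.1761
radial distance = base radius + s = 29 + 13.1761 = 42.1761

42.1761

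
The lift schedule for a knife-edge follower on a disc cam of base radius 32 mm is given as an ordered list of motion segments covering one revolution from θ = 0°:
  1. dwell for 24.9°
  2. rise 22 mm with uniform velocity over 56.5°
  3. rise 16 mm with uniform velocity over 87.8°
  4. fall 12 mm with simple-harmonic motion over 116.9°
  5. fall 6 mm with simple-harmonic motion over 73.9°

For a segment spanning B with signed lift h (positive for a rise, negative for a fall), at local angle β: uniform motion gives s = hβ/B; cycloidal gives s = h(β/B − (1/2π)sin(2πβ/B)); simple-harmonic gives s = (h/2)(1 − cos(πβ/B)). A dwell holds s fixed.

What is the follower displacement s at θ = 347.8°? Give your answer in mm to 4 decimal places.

seg 1 [0°–24.9°] dwell: s stays 0.0000
seg 2 [24.9°–81.4°] uniform, h=22: full span → s += 22 → s = 22.0000
seg 3 [81.4°–169.2°] uniform, h=16: full span → s += 16 → s = 38.0000
seg 4 [169.2°–286.1°] simple-harmonic, h=-12: full span → s += -12 → s = 26.0000
seg 5 [286.1°–360°] simple-harmonic, h=-6: θ=347.8° here. β=61.7, B=73.9. -6/2·(1 − cos(π·0.8349)) = -5.6055 → s = 20.3945

20.3945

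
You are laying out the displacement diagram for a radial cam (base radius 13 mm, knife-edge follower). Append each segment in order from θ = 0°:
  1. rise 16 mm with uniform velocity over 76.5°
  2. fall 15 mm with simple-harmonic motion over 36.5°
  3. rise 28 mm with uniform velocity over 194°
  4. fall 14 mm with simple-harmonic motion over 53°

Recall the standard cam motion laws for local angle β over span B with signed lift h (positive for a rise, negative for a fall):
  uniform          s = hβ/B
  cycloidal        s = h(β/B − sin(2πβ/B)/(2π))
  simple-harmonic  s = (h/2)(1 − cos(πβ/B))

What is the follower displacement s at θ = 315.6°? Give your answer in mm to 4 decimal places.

seg 1 [0°–76.5°] uniform, h=16: full span → s += 16 → s = 16.0000
seg 2 [76.5°–113°] simple-harmonic, h=-15: full span → s += -15 → s = 1.0000
seg 3 [113°–307°] uniform, h=28: full span → s += 28 → s = 29.0000
seg 4 [307°–360°] simple-harmonic, h=-14: θ=315.6° here. β=8.6, B=53. -14/2·(1 − cos(π·0.1623)) = -0.8900 → s = 28.1100

28.1100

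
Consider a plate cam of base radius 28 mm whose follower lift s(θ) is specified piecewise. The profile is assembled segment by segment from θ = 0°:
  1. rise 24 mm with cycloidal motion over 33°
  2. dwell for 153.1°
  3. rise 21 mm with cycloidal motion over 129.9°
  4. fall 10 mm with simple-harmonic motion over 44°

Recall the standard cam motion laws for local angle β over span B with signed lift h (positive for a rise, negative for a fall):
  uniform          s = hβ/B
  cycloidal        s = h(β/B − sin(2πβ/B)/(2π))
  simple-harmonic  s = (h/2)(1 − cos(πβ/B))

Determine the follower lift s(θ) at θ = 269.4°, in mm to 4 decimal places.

seg 1 [0°–33°] cycloidal, h=24: full span → s += 24 → s = 24.0000
seg 2 [33°–186.1°] dwell: s stays 24.0000
seg 3 [186.1°–316°] cycloidal, h=21: θ=269.4° here. β=83.3, B=129.9. 21·(0.6413 − sin(2π·0.6413)/(2π)) = 16.0586 → s = 40.0586

40.0586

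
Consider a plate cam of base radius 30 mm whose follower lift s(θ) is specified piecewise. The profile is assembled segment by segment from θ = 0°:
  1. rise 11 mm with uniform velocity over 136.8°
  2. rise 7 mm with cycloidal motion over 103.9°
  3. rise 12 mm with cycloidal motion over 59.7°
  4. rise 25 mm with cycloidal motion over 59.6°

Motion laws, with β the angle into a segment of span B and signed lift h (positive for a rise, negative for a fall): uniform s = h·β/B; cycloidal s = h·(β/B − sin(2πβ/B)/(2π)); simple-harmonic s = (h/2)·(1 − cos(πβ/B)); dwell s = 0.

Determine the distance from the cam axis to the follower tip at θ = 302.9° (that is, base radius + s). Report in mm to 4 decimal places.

seg 1 [0°–136.8°] uniform, h=11: full span → s += 11 → s = 11.0000
seg 2 [136.8°–240.7°] cycloidal, h=7: full span → s += 7 → s = 18.0000
seg 3 [240.7°–300.4°] cycloidal, h=12: full span → s += 12 → s = 30.0000
seg 4 [300.4°–360°] cycloidal, h=25: θ=302.9° here. β=2.5, B=59.6. 25·(0.0419 − sin(2π·0.0419)/(2π)) = 0.0121 → s = 30.0121
radial distance = base radius + s = 30 + 30.0121 = 60.0121

60.0121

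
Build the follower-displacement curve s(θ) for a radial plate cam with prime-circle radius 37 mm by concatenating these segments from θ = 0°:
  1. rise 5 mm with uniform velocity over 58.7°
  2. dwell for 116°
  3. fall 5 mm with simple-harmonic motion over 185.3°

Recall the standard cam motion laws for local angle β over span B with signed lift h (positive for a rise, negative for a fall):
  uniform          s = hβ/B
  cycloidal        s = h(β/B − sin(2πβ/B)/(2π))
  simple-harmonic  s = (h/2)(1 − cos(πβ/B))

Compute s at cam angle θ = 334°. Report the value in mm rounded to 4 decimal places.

seg 1 [0°–58.7°] uniform, h=5: full span → s += 5 → s = 5.0000
seg 2 [58.7°–174.7°] dwell: s stays 5.0000
seg 3 [174.7°–360°] simple-harmonic, h=-5: θ=334° here. β=159.3, B=185.3. -5/2·(1 − cos(π·0.8597)) = -4.7610 → s = 0.2390

0.2390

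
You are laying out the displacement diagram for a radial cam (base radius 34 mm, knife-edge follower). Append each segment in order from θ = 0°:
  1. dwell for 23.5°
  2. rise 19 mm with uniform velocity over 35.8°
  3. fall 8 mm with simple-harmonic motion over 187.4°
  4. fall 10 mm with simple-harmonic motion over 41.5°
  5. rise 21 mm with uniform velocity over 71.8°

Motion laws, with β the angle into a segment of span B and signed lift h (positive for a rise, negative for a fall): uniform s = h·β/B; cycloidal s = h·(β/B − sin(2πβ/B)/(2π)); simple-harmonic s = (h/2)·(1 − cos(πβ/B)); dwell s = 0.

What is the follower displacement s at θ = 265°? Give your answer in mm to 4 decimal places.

seg 1 [0°–23.5°] dwell: s stays 0.0000
seg 2 [23.5°–59.3°] uniform, h=19: full span → s += 19 → s = 19.0000
seg 3 [59.3°–246.7°] simple-harmonic, h=-8: full span → s += -8 → s = 11.0000
seg 4 [246.7°–288.2°] simple-harmonic, h=-10: θ=265° here. β=18.3, B=41.5. -10/2·(1 − cos(π·0.4410)) = -4.0780 → s = 6.9220

6.9220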